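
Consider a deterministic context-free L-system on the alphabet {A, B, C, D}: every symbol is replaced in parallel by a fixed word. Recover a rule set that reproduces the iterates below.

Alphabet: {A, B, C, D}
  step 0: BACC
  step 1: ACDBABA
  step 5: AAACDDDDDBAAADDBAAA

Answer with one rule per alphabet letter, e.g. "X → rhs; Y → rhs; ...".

  step 0 ⇒ step 1: BACC ⇒ AC·D·BA·BA
    A ↦ D
    B ↦ AC
    C ↦ BA
    D ↦ A  (constrained at step 1)

A->D, B->AC, C->BA, D->A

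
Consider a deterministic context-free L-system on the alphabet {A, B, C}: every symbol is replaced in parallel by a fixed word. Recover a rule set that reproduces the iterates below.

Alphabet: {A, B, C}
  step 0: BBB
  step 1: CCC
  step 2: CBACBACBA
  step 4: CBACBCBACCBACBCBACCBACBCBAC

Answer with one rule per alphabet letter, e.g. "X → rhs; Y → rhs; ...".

  step 1 ⇒ step 2: CCC ⇒ CBA·CBA·CBA
    C ↦ CBA
    A ↦ B  (constrained at step 2)
  step 0 ⇒ step 1: BBB ⇒ C·C·C
    B ↦ C

A->B, B->C, C->CBA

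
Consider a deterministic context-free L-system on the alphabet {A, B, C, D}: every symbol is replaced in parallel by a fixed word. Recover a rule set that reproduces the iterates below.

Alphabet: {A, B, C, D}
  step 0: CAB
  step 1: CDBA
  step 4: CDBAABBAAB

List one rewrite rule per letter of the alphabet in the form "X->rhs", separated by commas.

  step 0 ⇒ step 1: CAB ⇒ CD·B·A
    A ↦ B
    B ↦ A
    C ↦ CD
    D ↦ BA  (constrained at step 1)

A->B, B->A, C->CD, D->BA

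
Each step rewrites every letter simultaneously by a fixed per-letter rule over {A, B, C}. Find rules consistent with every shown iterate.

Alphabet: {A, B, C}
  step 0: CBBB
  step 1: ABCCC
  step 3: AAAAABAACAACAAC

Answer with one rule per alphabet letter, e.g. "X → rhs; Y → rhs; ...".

  step 0 ⇒ step 1: CBBB ⇒ AB·C·C·C
    B ↦ C
    C ↦ AB
    A ↦ AA  (constrained at step 1)

A->AA, B->C, C->AB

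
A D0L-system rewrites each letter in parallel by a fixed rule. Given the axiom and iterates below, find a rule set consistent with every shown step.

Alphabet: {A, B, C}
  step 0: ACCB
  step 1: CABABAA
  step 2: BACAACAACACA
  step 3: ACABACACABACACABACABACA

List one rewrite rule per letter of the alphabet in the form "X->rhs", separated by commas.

  step 2 ⇒ step 3: BACAACAACACA ⇒ A·CA·BA·CA·CA·BA·CA·CA·BA·CA·BA·CA
    A ↦ CA
    B ↦ A
    C ↦ BA

A->CA, B->A, C->BA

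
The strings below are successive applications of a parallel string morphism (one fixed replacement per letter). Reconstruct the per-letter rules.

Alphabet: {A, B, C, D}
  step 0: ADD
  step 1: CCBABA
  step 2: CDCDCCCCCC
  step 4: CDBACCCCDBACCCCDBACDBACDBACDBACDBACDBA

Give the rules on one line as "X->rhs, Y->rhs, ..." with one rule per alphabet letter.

A->CC, B->C, C->CD, D->BA

  step 1 ⇒ step 2: CCBABA ⇒ CD·CD·C·CC·C·CC
    A ↦ CC
    B ↦ C
    C ↦ CD
  step 0 ⇒ step 1: ADD ⇒ CC·BA·BA
    D ↦ BA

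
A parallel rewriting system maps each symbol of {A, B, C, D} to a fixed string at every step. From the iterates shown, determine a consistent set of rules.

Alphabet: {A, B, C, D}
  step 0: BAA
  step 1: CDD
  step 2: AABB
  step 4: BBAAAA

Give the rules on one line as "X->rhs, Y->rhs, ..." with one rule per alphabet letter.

  step 1 ⇒ step 2: CDD ⇒ AA·B·B
    C ↦ AA
    D ↦ B
  step 0 ⇒ step 1: BAA ⇒ C·D·D
    A ↦ D
  step 0 ⇒ step 1: BAA ⇒ C·D·D
    B ↦ C

A->D, B->C, C->AA, D->B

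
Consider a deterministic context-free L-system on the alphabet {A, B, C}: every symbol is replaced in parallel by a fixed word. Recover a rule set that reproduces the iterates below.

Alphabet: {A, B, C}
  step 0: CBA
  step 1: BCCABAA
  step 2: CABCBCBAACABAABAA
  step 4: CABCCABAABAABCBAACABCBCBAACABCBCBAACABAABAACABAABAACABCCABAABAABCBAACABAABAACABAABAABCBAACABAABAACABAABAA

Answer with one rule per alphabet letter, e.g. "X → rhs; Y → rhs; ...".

  step 1 ⇒ step 2: BCCABAA ⇒ CA·BC·BC·BAA·CA·BAA·BAA
    A ↦ BAA
    B ↦ CA
    C ↦ BC

A->BAA, B->CA, C->BC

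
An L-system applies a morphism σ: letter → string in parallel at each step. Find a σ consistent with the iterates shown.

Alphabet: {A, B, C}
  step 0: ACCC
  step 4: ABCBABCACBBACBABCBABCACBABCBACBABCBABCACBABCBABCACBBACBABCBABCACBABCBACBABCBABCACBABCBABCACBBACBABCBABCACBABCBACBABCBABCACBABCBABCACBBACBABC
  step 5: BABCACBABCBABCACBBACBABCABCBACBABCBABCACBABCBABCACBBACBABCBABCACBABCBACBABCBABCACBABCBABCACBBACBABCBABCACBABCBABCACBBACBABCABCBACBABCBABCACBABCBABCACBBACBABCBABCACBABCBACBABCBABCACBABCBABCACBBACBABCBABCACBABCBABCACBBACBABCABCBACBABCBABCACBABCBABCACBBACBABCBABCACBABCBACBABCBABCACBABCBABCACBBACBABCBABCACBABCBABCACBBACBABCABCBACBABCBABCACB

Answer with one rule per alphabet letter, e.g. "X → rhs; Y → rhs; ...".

  step 4 ⇒ step 5: ABCBABCACBBACBABCBABCACBABCBACBABCBABCACBABCBABCACBBACBABCBABCACBABCBACBABCBABCACBABCBABCACBBACBABCBABCACBABCBACBABCBABCACBABCBABCACBBACBABC ⇒ B·ABC·ACB·ABC·B·ABC·ACB·B·ACB·ABC·ABC·B·ACB·ABC·B·ABC·ACB·ABC·B·ABC·ACB·B·ACB·ABC·B·ABC·ACB·ABC·B·ACB·ABC·B·ABC·ACB·ABC·B·ABC·ACB·B·ACB·ABC·B·ABC·ACB·ABC·B·ABC·ACB·B·ACB·ABC·ABC·B·ACB·ABC·B·ABC·ACB·ABC·B·ABC·ACB·B·ACB·ABC·B·ABC·ACB·ABC·B·ACB·ABC·B·ABC·ACB·ABC·B·ABC·ACB·B·ACB·ABC·B·ABC·ACB·ABC·B·ABC·ACB·B·ACB·ABC·ABC·B·ACB·ABC·B·ABC·ACB·ABC·B·ABC·ACB·B·ACB·ABC·B·ABC·ACB·ABC·B·ACB·ABC·B·ABC·ACB·ABC·B·ABC·ACB·B·ACB·ABC·B·ABC·ACB·ABC·B·ABC·ACB·B·ACB·ABC·ABC·B·ACB·ABC·B·ABC·ACB
    A ↦ B
    B ↦ ABC
    C ↦ ACB

A->B, B->ABC, C->ACB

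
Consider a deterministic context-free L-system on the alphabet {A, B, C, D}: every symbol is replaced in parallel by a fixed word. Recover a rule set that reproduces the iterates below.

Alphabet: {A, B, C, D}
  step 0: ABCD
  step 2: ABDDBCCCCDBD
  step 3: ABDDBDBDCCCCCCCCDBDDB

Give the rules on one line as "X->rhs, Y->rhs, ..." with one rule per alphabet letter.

A->AB, B->D, C->CC, D->DB

  step 2 ⇒ step 3: ABDDBCCCCDBD ⇒ AB·D·DB·DB·D·CC·CC·CC·CC·DB·D·DB
    A ↦ AB
    B ↦ D
    C ↦ CC
    D ↦ DB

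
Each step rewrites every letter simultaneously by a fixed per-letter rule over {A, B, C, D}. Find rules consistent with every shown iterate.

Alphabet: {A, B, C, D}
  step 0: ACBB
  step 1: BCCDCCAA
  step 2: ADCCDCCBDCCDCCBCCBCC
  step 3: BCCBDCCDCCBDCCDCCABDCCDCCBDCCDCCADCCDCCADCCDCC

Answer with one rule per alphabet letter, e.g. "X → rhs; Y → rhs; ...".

  step 2 ⇒ step 3: ADCCDCCBDCCDCCBCCBCC ⇒ BCC·B·DCC·DCC·B·DCC·DCC·A·B·DCC·DCC·B·DCC·DCC·A·DCC·DCC·A·DCC·DCC
    A ↦ BCC
    B ↦ A
    C ↦ DCC
    D ↦ B

A->BCC, B->A, C->DCC, D->B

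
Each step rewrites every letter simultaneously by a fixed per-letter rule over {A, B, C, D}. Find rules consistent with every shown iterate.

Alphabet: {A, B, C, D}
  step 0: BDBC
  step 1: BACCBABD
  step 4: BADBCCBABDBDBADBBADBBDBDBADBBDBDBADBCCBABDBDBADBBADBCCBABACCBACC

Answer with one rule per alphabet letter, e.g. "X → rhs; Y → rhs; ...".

A->DB, B->BA, C->BD, D->CC

  step 0 ⇒ step 1: BDBC ⇒ BA·CC·BA·BD
    B ↦ BA
    C ↦ BD
    D ↦ CC
    A ↦ DB  (constrained at step 1)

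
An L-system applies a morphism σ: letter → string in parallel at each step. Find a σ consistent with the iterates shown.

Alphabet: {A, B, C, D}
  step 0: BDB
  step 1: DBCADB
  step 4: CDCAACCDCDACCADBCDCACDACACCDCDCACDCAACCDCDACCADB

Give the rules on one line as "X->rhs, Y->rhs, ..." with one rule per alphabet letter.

A->AC, B->DB, C->CD, D->CA

  step 0 ⇒ step 1: BDB ⇒ DB·CA·DB
    B ↦ DB
    D ↦ CA
    A ↦ AC  (constrained at step 1)
    C ↦ CD  (constrained at step 1)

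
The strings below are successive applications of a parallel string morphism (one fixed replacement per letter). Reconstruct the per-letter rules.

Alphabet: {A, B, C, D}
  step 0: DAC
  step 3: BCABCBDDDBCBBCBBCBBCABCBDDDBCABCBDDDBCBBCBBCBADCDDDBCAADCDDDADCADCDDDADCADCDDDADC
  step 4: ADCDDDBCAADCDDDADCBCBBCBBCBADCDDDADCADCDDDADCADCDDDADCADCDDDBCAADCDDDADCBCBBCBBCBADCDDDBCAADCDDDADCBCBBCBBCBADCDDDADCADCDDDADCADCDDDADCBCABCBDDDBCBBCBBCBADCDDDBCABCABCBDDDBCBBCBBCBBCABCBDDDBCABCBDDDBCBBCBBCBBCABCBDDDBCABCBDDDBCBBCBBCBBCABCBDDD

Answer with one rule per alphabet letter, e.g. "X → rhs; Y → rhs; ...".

A->BCA, B->ADC, C->DDD, D->BCB

  step 3 ⇒ step 4: BCABCBDDDBCBBCBBCBBCABCBDDDBCABCBDDDBCBBCBBCBADCDDDBCAADCDDDADCADCDDDADCADCDDDADC ⇒ ADC·DDD·BCA·ADC·DDD·ADC·BCB·BCB·BCB·ADC·DDD·ADC·ADC·DDD·ADC·ADC·DDD·ADC·ADC·DDD·BCA·ADC·DDD·ADC·BCB·BCB·BCB·ADC·DDD·BCA·ADC·DDD·ADC·BCB·BCB·BCB·ADC·DDD·ADC·ADC·DDD·ADC·ADC·DDD·ADC·BCA·BCB·DDD·BCB·BCB·BCB·ADC·DDD·BCA·BCA·BCB·DDD·BCB·BCB·BCB·BCA·BCB·DDD·BCA·BCB·DDD·BCB·BCB·BCB·BCA·BCB·DDD·BCA·BCB·DDD·BCB·BCB·BCB·BCA·BCB·DDD
    A ↦ BCA
    B ↦ ADC
    C ↦ DDD
    D ↦ BCB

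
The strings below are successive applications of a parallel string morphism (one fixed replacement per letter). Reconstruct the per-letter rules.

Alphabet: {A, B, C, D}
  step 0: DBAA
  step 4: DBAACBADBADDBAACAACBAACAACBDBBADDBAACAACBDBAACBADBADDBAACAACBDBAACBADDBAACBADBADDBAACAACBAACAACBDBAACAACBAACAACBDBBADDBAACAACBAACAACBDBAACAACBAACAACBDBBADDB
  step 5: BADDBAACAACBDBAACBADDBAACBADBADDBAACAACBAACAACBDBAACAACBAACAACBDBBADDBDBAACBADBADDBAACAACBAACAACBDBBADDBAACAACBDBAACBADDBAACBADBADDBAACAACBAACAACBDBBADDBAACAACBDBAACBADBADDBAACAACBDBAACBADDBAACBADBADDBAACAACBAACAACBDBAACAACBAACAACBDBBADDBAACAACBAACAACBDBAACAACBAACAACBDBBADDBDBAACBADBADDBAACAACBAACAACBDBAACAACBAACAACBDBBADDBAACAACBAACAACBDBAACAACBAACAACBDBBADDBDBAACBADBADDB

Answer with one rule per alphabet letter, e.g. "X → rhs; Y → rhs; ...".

  step 4 ⇒ step 5: DBAACBADBADDBAACAACBAACAACBDBBADDBAACAACBDBAACBADBADDBAACAACBDBAACBADDBAACBADBADDBAACAACBAACAACBDBAACAACBAACAACBDBBADDBAACAACBAACAACBDBAACAACBAACAACBDBBADDB ⇒ BAD·DB·AAC·AAC·B·DB·AAC·BAD·DB·AAC·BAD·BAD·DB·AAC·AAC·B·AAC·AAC·B·DB·AAC·AAC·B·AAC·AAC·B·DB·BAD·DB·DB·AAC·BAD·BAD·DB·AAC·AAC·B·AAC·AAC·B·DB·BAD·DB·AAC·AAC·B·DB·AAC·BAD·DB·AAC·BAD·BAD·DB·AAC·AAC·B·AAC·AAC·B·DB·BAD·DB·AAC·AAC·B·DB·AAC·BAD·BAD·DB·AAC·AAC·B·DB·AAC·BAD·DB·AAC·BAD·BAD·DB·AAC·AAC·B·AAC·AAC·B·DB·AAC·AAC·B·AAC·AAC·B·DB·BAD·DB·AAC·AAC·B·AAC·AAC·B·DB·AAC·AAC·B·AAC·AAC·B·DB·BAD·DB·DB·AAC·BAD·BAD·DB·AAC·AAC·B·AAC·AAC·B·DB·AAC·AAC·B·AAC·AAC·B·DB·BAD·DB·AAC·AAC·B·AAC·AAC·B·DB·AAC·AAC·B·AAC·AAC·B·DB·BAD·DB·DB·AAC·BAD·BAD·DB
    A ↦ AAC
    B ↦ DB
    C ↦ B
    D ↦ BAD

A->AAC, B->DB, C->B, D->BAD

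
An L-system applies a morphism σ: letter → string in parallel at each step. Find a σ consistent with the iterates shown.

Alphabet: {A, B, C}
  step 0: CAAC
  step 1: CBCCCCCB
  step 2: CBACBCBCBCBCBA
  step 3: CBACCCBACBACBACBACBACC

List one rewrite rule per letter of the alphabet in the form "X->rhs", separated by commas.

A->CC, B->A, C->CB

  step 2 ⇒ step 3: CBACBCBCBCBCBA ⇒ CB·A·CC·CB·A·CB·A·CB·A·CB·A·CB·A·CC
    A ↦ CC
    B ↦ A
    C ↦ CB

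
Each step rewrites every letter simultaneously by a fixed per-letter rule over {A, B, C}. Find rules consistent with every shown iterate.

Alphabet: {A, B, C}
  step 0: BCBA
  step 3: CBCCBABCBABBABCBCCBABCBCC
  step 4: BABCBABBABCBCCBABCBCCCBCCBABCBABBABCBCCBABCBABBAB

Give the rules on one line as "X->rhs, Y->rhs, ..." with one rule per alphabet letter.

  step 3 ⇒ step 4: CBCCBABCBABBABCBCCBABCBCC ⇒ BAB·C·BAB·BAB·C·BC·C·BAB·C·BC·C·C·BC·C·BAB·C·BAB·BAB·C·BC·C·BAB·C·BAB·BAB
    A ↦ BC
    B ↦ C
    C ↦ BAB

A->BC, B->C, C->BAB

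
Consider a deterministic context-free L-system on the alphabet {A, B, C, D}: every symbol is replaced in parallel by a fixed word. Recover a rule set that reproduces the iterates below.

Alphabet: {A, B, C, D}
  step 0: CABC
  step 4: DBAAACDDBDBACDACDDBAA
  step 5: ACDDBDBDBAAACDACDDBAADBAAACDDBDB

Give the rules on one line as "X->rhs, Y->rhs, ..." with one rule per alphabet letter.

  step 4 ⇒ step 5: DBAAACDDBDBACDACDDBAA ⇒ A·CD·DB·DB·DB·A·A·A·CD·A·CD·DB·A·A·DB·A·A·A·CD·DB·DB
    A ↦ DB
    B ↦ CD
    C ↦ A
    D ↦ A

A->DB, B->CD, C->A, D->A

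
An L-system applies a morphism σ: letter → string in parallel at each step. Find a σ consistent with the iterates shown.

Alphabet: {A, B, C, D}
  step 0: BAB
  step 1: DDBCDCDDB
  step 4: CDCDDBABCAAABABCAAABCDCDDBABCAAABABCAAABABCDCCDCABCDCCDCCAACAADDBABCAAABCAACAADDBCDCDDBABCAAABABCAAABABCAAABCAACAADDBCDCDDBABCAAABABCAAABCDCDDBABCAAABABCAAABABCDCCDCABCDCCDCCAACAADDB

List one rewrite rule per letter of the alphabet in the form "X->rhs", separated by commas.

A->CDC, B->DDB, C->AB, D->CAA

  step 0 ⇒ step 1: BAB ⇒ DDB·CDC·DDB
    A ↦ CDC
    B ↦ DDB
    C ↦ AB  (constrained at step 1)
    D ↦ CAA  (constrained at step 1)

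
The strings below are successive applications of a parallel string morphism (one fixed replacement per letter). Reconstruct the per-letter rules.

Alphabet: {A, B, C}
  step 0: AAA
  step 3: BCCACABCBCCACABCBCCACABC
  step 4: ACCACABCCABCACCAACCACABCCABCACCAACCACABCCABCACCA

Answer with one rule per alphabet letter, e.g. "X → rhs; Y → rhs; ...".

A->BC, B->AC, C->CA

  step 3 ⇒ step 4: BCCACABCBCCACABCBCCACABC ⇒ AC·CA·CA·BC·CA·BC·AC·CA·AC·CA·CA·BC·CA·BC·AC·CA·AC·CA·CA·BC·CA·BC·AC·CA
    A ↦ BC
    B ↦ AC
    C ↦ CA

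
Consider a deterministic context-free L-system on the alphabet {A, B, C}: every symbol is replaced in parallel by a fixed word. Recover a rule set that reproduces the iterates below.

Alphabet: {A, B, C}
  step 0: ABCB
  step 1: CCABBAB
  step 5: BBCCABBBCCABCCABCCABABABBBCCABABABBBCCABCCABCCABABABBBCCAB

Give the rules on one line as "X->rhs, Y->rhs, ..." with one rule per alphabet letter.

  step 0 ⇒ step 1: ABCB ⇒ CC·AB·B·AB
    A ↦ CC
    B ↦ AB
    C ↦ B

A->CC, B->AB, C->B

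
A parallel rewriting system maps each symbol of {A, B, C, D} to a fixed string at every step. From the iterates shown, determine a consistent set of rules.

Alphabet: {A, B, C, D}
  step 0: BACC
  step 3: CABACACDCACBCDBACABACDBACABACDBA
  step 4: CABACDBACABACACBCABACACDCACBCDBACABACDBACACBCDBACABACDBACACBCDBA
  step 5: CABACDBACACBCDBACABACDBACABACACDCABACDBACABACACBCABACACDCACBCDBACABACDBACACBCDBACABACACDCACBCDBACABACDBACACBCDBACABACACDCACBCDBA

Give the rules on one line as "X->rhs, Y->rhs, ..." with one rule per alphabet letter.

A->BA, B->CD, C->CA, D->CB

  step 4 ⇒ step 5: CABACDBACABACACBCABACACDCACBCDBACABACDBACACBCDBACABACDBACACBCDBA ⇒ CA·BA·CD·BA·CA·CB·CD·BA·CA·BA·CD·BA·CA·BA·CA·CD·CA·BA·CD·BA·CA·BA·CA·CB·CA·BA·CA·CD·CA·CB·CD·BA·CA·BA·CD·BA·CA·CB·CD·BA·CA·BA·CA·CD·CA·CB·CD·BA·CA·BA·CD·BA·CA·CB·CD·BA·CA·BA·CA·CD·CA·CB·CD·BA
    A ↦ BA
    B ↦ CD
    C ↦ CA
    D ↦ CB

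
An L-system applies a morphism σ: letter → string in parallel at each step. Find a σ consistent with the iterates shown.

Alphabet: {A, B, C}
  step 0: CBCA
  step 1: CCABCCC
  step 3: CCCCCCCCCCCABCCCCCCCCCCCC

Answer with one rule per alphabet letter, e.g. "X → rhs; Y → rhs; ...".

  step 0 ⇒ step 1: CBCA ⇒ CC·AB·CC·C
    A ↦ C
    B ↦ AB
    C ↦ CC

A->C, B->AB, C->CC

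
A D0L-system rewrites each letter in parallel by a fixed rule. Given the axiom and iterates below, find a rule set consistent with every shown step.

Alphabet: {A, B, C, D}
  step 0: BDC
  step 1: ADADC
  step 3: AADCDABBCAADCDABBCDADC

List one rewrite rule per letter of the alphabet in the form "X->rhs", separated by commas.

  step 0 ⇒ step 1: BDC ⇒ A·DA·DC
    B ↦ A
    C ↦ DC
    D ↦ DA
    A ↦ BBC  (constrained at step 1)

A->BBC, B->A, C->DC, D->DA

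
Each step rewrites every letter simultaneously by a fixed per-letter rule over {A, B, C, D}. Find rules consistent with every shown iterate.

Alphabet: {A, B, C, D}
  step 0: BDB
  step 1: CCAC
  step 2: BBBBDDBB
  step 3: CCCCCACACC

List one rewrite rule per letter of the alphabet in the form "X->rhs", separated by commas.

A->DD, B->C, C->BB, D->CA

  step 2 ⇒ step 3: BBBBDDBB ⇒ C·C·C·C·CA·CA·C·C
    B ↦ C
    D ↦ CA
  step 1 ⇒ step 2: CCAC ⇒ BB·BB·DD·BB
    A ↦ DD
  step 1 ⇒ step 2: CCAC ⇒ BB·BB·DD·BB
    C ↦ BB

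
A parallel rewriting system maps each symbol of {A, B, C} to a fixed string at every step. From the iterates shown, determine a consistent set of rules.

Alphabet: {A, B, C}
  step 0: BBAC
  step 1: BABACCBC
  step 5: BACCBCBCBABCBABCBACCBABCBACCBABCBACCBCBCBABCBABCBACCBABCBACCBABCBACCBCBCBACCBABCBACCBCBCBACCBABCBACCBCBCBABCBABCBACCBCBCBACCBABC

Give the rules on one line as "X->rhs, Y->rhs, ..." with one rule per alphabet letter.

A->CC, B->BA, C->BC

  step 0 ⇒ step 1: BBAC ⇒ BA·BA·CC·BC
    A ↦ CC
    B ↦ BA
    C ↦ BC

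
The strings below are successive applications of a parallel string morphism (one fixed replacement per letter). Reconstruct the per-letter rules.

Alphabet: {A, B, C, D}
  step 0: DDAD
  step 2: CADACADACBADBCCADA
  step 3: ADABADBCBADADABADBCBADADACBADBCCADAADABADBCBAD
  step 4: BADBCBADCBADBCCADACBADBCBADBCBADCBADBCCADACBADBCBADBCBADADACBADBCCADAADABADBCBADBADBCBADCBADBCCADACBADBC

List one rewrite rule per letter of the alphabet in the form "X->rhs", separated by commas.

A->BAD, B->C, C->ADA, D->BC

  step 3 ⇒ step 4: ADABADBCBADADABADBCBADADACBADBCCADAADABADBCBAD ⇒ BAD·BC·BAD·C·BAD·BC·C·ADA·C·BAD·BC·BAD·BC·BAD·C·BAD·BC·C·ADA·C·BAD·BC·BAD·BC·BAD·ADA·C·BAD·BC·C·ADA·ADA·BAD·BC·BAD·BAD·BC·BAD·C·BAD·BC·C·ADA·C·BAD·BC
    A ↦ BAD
    B ↦ C
    C ↦ ADA
    D ↦ BC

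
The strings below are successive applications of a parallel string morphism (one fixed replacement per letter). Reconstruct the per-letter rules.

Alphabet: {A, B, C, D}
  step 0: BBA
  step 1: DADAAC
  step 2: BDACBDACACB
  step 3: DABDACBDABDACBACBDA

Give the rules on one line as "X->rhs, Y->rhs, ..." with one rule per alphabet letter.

  step 2 ⇒ step 3: BDACBDACACB ⇒ DA·BD·AC·B·DA·BD·AC·B·AC·B·DA
    A ↦ AC
    B ↦ DA
    C ↦ B
    D ↦ BD

A->AC, B->DA, C->B, D->BD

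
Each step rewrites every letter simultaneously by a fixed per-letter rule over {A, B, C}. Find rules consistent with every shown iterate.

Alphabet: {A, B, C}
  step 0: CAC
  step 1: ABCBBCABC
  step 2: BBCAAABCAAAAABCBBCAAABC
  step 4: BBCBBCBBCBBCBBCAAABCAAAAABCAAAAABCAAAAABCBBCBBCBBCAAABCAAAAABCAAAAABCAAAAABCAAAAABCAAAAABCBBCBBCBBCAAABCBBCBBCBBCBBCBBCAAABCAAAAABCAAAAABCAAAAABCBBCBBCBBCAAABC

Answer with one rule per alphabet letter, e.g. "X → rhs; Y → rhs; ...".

  step 1 ⇒ step 2: ABCBBCABC ⇒ BBC·AA·ABC·AA·AA·ABC·BBC·AA·ABC
    A ↦ BBC
    B ↦ AA
    C ↦ ABC

A->BBC, B->AA, C->ABC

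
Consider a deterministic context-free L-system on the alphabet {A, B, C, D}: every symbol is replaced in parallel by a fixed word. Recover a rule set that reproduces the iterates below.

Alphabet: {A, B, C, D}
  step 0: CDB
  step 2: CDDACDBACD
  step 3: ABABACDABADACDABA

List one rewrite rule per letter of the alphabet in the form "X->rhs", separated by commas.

  step 2 ⇒ step 3: CDDACDBACD ⇒ A·BA·BA·CD·A·BA·DA·CD·A·BA
    A ↦ CD
    B ↦ DA
    C ↦ A
    D ↦ BA

A->CD, B->DA, C->A, D->BA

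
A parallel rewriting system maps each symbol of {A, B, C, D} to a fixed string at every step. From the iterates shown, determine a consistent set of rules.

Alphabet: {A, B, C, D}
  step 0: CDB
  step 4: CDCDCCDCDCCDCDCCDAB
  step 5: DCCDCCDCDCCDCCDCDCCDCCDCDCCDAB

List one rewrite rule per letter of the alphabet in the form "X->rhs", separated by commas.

  step 4 ⇒ step 5: CDCDCCDCDCCDCDCCDAB ⇒ DC·C·DC·C·DC·DC·C·DC·C·DC·DC·C·DC·C·DC·DC·C·D·AB
    A ↦ D
    B ↦ AB
    C ↦ DC
    D ↦ C

A->D, B->AB, C->DC, D->C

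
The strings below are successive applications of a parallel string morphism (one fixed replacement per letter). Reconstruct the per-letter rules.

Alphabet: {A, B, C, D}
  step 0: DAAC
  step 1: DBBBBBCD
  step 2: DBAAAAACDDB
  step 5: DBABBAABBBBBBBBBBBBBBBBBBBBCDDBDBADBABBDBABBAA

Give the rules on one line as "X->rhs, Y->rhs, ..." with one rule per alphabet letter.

A->BB, B->A, C->CD, D->DB

  step 1 ⇒ step 2: DBBBBBCD ⇒ DB·A·A·A·A·A·CD·DB
    B ↦ A
    C ↦ CD
    D ↦ DB
  step 0 ⇒ step 1: DAAC ⇒ DB·BB·BB·CD
    A ↦ BB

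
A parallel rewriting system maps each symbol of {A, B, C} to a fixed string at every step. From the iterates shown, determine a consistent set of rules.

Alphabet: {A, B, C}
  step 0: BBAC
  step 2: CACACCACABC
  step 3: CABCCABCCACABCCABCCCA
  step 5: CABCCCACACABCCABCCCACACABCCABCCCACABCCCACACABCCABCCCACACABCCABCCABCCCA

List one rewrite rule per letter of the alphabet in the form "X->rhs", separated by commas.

A->BC, B->C, C->CA

  step 2 ⇒ step 3: CACACCACABC ⇒ CA·BC·CA·BC·CA·CA·BC·CA·BC·C·CA
    A ↦ BC
    B ↦ C
    C ↦ CA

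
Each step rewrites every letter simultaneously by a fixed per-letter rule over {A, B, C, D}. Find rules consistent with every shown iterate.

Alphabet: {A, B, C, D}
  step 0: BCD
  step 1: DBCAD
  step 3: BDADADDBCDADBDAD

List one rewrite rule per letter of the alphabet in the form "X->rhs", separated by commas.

A->BD, B->D, C->BC, D->AD

  step 0 ⇒ step 1: BCD ⇒ D·BC·AD
    B ↦ D
    C ↦ BC
    D ↦ AD
    A ↦ BD  (constrained at step 1)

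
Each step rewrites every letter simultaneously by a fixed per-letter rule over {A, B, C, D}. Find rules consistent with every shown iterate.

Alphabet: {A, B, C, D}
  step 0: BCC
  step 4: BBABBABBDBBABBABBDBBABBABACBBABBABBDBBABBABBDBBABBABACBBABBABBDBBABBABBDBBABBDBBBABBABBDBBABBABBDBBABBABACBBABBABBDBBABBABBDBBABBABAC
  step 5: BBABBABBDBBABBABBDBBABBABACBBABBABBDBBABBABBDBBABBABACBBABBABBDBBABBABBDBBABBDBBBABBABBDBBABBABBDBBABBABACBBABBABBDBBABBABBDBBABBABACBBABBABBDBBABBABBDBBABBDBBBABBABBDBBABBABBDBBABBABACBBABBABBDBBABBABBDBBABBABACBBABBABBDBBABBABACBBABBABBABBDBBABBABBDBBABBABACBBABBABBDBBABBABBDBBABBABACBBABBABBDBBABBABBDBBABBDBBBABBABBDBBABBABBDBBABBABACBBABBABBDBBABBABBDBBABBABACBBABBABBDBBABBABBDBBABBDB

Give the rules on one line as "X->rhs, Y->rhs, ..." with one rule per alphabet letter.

A->BBD, B->BBA, C->B, D->BAC

  step 4 ⇒ step 5: BBABBABBDBBABBABBDBBABBABACBBABBABBDBBABBABBDBBABBABACBBABBABBDBBABBABBDBBABBDBBBABBABBDBBABBABBDBBABBABACBBABBABBDBBABBABBDBBABBABAC ⇒ BBA·BBA·BBD·BBA·BBA·BBD·BBA·BBA·BAC·BBA·BBA·BBD·BBA·BBA·BBD·BBA·BBA·BAC·BBA·BBA·BBD·BBA·BBA·BBD·BBA·BBD·B·BBA·BBA·BBD·BBA·BBA·BBD·BBA·BBA·BAC·BBA·BBA·BBD·BBA·BBA·BBD·BBA·BBA·BAC·BBA·BBA·BBD·BBA·BBA·BBD·BBA·BBD·B·BBA·BBA·BBD·BBA·BBA·BBD·BBA·BBA·BAC·BBA·BBA·BBD·BBA·BBA·BBD·BBA·BBA·BAC·BBA·BBA·BBD·BBA·BBA·BAC·BBA·BBA·BBA·BBD·BBA·BBA·BBD·BBA·BBA·BAC·BBA·BBA·BBD·BBA·BBA·BBD·BBA·BBA·BAC·BBA·BBA·BBD·BBA·BBA·BBD·BBA·BBD·B·BBA·BBA·BBD·BBA·BBA·BBD·BBA·BBA·BAC·BBA·BBA·BBD·BBA·BBA·BBD·BBA·BBA·BAC·BBA·BBA·BBD·BBA·BBA·BBD·BBA·BBD·B
    A ↦ BBD
    B ↦ BBA
    C ↦ B
    D ↦ BAC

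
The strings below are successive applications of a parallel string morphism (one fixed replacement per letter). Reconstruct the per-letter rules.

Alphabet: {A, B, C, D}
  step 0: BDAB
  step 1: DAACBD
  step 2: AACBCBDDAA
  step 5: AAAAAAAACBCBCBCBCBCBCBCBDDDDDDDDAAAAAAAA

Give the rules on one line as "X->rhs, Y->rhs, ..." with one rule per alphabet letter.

A->CB, B->D, C->D, D->AA

  step 1 ⇒ step 2: DAACBD ⇒ AA·CB·CB·D·D·AA
    A ↦ CB
    B ↦ D
    C ↦ D
    D ↦ AA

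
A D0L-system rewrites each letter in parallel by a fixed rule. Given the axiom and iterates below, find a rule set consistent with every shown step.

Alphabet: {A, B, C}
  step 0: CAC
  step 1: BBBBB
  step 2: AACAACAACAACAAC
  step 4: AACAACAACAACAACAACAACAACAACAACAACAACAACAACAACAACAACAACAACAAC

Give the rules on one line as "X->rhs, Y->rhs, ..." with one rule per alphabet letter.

A->B, B->AAC, C->BB

  step 1 ⇒ step 2: BBBBB ⇒ AAC·AAC·AAC·AAC·AAC
    B ↦ AAC
  step 0 ⇒ step 1: CAC ⇒ BB·B·BB
    A ↦ B
  step 0 ⇒ step 1: CAC ⇒ BB·B·BB
    C ↦ BB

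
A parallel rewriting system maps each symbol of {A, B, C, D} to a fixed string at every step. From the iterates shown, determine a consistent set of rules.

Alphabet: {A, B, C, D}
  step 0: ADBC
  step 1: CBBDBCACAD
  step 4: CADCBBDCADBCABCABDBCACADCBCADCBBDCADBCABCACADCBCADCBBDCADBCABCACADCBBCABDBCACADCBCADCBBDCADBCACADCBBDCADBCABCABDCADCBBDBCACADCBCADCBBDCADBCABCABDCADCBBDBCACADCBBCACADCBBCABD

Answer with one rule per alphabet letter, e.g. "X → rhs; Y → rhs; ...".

A->CB, B->BCA, C->CAD, D->BD

  step 0 ⇒ step 1: ADBC ⇒ CB·BD·BCA·CAD
    A ↦ CB
    B ↦ BCA
    C ↦ CAD
    D ↦ BD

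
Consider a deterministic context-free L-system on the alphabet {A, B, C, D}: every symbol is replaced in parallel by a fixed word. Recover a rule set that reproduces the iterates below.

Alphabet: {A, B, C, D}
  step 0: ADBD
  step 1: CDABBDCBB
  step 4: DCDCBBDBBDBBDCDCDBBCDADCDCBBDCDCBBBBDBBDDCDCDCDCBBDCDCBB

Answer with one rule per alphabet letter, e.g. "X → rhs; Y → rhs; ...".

A->CDA, B->DC, C->D, D->BB

  step 0 ⇒ step 1: ADBD ⇒ CDA·BB·DC·BB
    A ↦ CDA
    B ↦ DC
    D ↦ BB
    C ↦ D  (constrained at step 1)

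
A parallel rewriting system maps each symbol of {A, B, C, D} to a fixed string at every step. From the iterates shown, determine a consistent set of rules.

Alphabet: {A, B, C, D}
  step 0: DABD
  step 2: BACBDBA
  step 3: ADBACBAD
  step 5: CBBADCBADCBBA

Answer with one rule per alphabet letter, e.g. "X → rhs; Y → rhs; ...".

A->D, B->A, C->B, D->CB

  step 2 ⇒ step 3: BACBDBA ⇒ A·D·B·A·CB·A·D
    A ↦ D
    B ↦ A
    C ↦ B
    D ↦ CB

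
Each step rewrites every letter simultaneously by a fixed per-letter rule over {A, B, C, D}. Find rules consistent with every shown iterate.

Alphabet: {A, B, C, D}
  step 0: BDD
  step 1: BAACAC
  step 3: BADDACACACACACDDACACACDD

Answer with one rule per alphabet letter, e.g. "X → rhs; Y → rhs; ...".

  step 0 ⇒ step 1: BDD ⇒ BA·AC·AC
    B ↦ BA
    D ↦ AC
    A ↦ DD  (constrained at step 1)
    C ↦ DA  (constrained at step 1)

A->DD, B->BA, C->DA, D->AC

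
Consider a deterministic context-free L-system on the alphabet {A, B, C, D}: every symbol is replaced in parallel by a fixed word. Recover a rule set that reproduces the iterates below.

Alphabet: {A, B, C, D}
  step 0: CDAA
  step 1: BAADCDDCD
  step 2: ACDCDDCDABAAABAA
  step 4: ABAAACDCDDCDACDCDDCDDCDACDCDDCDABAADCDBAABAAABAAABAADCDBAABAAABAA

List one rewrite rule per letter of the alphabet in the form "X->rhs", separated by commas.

A->DCD, B->AC, C->BA, D->A

  step 1 ⇒ step 2: BAADCDDCD ⇒ AC·DCD·DCD·A·BA·A·A·BA·A
    A ↦ DCD
    B ↦ AC
    C ↦ BA
    D ↦ A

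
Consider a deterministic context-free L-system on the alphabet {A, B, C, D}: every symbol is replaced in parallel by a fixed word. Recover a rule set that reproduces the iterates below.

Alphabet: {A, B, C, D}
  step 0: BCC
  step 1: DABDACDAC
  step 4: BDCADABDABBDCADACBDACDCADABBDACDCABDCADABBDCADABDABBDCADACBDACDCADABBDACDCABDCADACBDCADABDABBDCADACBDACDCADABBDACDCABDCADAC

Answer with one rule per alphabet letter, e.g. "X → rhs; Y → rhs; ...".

  step 0 ⇒ step 1: BCC ⇒ DAB·DAC·DAC
    B ↦ DAB
    C ↦ DAC
    A ↦ DCA  (constrained at step 1)
    D ↦ B  (constrained at step 1)

A->DCA, B->DAB, C->DAC, D->B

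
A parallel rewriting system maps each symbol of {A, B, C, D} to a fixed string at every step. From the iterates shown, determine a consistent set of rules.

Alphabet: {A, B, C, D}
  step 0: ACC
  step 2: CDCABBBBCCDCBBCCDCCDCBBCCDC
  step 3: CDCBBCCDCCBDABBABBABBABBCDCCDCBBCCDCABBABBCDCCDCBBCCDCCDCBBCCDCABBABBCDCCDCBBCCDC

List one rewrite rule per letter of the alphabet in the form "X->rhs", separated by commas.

A->CBD, B->ABB, C->CDC, D->BBC

  step 2 ⇒ step 3: CDCABBBBCCDCBBCCDCCDCBBCCDC ⇒ CDC·BBC·CDC·CBD·ABB·ABB·ABB·ABB·CDC·CDC·BBC·CDC·ABB·ABB·CDC·CDC·BBC·CDC·CDC·BBC·CDC·ABB·ABB·CDC·CDC·BBC·CDC
    A ↦ CBD
    B ↦ ABB
    C ↦ CDC
    D ↦ BBC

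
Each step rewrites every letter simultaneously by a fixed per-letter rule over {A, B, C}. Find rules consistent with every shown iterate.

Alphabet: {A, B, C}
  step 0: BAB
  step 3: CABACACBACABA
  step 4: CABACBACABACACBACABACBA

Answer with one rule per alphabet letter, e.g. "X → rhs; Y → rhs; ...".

  step 3 ⇒ step 4: CABACACBACABA ⇒ CA·BA·C·BA·CA·BA·CA·C·BA·CA·BA·C·BA
    A ↦ BA
    B ↦ C
    C ↦ CA

A->BA, B->C, C->CA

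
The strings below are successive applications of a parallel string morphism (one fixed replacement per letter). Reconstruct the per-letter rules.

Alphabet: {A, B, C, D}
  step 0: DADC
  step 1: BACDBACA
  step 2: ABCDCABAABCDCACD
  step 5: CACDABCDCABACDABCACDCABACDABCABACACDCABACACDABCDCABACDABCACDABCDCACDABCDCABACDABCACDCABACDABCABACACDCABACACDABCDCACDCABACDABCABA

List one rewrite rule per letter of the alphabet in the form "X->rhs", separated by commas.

A->CD, B->AB, C->CA, D->BA

  step 1 ⇒ step 2: BACDBACA ⇒ AB·CD·CA·BA·AB·CD·CA·CD
    A ↦ CD
    B ↦ AB
    C ↦ CA
    D ↦ BA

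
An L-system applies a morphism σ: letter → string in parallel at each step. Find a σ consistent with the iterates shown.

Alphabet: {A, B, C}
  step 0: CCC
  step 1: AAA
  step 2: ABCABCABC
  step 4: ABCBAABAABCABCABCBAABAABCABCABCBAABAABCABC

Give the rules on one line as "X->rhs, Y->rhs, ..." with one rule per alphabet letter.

  step 1 ⇒ step 2: AAA ⇒ ABC·ABC·ABC
    A ↦ ABC
    B ↦ BA  (constrained at step 2)
  step 0 ⇒ step 1: CCC ⇒ A·A·A
    C ↦ A

A->ABC, B->BA, C->A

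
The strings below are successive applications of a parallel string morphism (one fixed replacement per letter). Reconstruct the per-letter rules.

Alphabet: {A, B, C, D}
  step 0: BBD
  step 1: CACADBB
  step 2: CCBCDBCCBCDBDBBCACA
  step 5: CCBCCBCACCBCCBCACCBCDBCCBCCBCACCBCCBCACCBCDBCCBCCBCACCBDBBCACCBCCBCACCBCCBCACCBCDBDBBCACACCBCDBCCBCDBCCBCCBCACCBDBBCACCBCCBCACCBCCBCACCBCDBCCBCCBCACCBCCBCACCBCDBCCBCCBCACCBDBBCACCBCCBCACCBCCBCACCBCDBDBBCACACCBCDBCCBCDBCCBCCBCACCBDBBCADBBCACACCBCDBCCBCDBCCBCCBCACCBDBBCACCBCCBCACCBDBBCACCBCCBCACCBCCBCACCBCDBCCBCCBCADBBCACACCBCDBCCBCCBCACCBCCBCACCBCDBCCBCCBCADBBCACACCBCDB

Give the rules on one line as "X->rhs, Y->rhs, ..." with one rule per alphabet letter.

  step 1 ⇒ step 2: CACADBB ⇒ CCB·CDB·CCB·CDB·DBB·CA·CA
    A ↦ CDB
    B ↦ CA
    C ↦ CCB
    D ↦ DBB

A->CDB, B->CA, C->CCB, D->DBB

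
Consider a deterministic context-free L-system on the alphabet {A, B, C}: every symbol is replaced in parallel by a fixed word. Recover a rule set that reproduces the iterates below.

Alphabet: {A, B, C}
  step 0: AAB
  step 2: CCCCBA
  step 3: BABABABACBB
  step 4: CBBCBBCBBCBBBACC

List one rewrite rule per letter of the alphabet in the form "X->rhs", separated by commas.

A->BB, B->C, C->BA

  step 3 ⇒ step 4: BABABABACBB ⇒ C·BB·C·BB·C·BB·C·BB·BA·C·C
    A ↦ BB
    B ↦ C
    C ↦ BA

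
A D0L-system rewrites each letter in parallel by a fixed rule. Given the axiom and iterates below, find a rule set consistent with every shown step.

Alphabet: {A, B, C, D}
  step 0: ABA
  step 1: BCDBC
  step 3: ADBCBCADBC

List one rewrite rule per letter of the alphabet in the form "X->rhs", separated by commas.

  step 0 ⇒ step 1: ABA ⇒ BC·D·BC
    A ↦ BC
    B ↦ D
    C ↦ BA  (constrained at step 1)
    D ↦ A  (constrained at step 1)

A->BC, B->D, C->BA, D->A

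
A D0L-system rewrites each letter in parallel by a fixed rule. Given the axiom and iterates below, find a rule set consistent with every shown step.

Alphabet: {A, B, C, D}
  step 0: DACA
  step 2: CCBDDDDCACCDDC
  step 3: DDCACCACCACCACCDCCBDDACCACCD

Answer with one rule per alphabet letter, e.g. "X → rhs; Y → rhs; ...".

A->CCB, B->C, C->D, D->ACC

  step 2 ⇒ step 3: CCBDDDDCACCDDC ⇒ D·D·C·ACC·ACC·ACC·ACC·D·CCB·D·D·ACC·ACC·D
    A ↦ CCB
    B ↦ C
    C ↦ D
    D ↦ ACC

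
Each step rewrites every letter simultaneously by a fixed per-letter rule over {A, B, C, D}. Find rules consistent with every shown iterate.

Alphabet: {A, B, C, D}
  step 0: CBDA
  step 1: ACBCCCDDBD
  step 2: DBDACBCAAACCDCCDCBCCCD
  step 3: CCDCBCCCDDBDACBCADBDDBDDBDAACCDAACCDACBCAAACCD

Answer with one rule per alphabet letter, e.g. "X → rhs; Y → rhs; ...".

A->DBD, B->CBC, C->A, D->CCD

  step 2 ⇒ step 3: DBDACBCAAACCDCCDCBCCCD ⇒ CCD·CBC·CCD·DBD·A·CBC·A·DBD·DBD·DBD·A·A·CCD·A·A·CCD·A·CBC·A·A·A·CCD
    A ↦ DBD
    B ↦ CBC
    C ↦ A
    D ↦ CCD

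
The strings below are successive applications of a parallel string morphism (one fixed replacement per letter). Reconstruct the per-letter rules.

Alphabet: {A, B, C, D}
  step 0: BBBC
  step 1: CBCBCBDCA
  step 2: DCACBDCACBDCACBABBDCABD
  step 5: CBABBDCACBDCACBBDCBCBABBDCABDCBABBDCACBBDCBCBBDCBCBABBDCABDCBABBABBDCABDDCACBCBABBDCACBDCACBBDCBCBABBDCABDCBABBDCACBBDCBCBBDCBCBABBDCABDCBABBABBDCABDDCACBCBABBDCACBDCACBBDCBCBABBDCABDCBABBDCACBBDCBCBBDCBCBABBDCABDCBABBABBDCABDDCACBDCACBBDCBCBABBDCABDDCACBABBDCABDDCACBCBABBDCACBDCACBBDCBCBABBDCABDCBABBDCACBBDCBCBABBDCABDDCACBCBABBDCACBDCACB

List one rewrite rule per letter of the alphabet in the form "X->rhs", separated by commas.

  step 1 ⇒ step 2: CBCBCBDCA ⇒ DCA·CB·DCA·CB·DCA·CB·ABB·DCA·BD
    A ↦ BD
    B ↦ CB
    C ↦ DCA
    D ↦ ABB

A->BD, B->CB, C->DCA, D->ABB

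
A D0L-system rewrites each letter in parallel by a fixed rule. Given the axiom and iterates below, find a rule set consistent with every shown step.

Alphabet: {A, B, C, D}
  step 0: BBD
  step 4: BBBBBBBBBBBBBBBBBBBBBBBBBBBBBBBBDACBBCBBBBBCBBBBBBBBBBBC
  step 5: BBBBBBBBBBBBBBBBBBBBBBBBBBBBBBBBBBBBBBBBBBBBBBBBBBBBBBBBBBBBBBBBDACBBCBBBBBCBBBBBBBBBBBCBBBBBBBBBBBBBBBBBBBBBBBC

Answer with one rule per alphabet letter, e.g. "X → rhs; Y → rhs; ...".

A->B, B->BB, C->BC, D->DAC

  step 4 ⇒ step 5: BBBBBBBBBBBBBBBBBBBBBBBBBBBBBBBBDACBBCBBBBBCBBBBBBBBBBBC ⇒ BB·BB·BB·BB·BB·BB·BB·BB·BB·BB·BB·BB·BB·BB·BB·BB·BB·BB·BB·BB·BB·BB·BB·BB·BB·BB·BB·BB·BB·BB·BB·BB·DAC·B·BC·BB·BB·BC·BB·BB·BB·BB·BB·BC·BB·BB·BB·BB·BB·BB·BB·BB·BB·BB·BB·BC
    A ↦ B
    B ↦ BB
    C ↦ BC
    D ↦ DAC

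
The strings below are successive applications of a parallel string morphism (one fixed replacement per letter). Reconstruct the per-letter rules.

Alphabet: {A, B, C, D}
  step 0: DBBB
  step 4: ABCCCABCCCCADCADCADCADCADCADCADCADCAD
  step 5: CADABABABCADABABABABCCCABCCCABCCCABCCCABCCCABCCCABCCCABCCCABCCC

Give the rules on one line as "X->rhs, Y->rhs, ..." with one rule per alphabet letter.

A->C, B->AD, C->AB, D->CC

  step 4 ⇒ step 5: ABCCCABCCCCADCADCADCADCADCADCADCADCAD ⇒ C·AD·AB·AB·AB·C·AD·AB·AB·AB·AB·C·CC·AB·C·CC·AB·C·CC·AB·C·CC·AB·C·CC·AB·C·CC·AB·C·CC·AB·C·CC·AB·C·CC
    A ↦ C
    B ↦ AD
    C ↦ AB
    D ↦ CC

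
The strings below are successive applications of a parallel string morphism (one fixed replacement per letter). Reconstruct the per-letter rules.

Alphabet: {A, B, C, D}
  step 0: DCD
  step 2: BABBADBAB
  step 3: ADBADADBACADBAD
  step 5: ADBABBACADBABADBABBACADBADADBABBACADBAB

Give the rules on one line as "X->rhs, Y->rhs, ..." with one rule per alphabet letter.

A->B, B->AD, C->AB, D->AC

  step 2 ⇒ step 3: BABBADBAB ⇒ AD·B·AD·AD·B·AC·AD·B·AD
    A ↦ B
    B ↦ AD
    D ↦ AC
    C ↦ AB  (constrained at step 0)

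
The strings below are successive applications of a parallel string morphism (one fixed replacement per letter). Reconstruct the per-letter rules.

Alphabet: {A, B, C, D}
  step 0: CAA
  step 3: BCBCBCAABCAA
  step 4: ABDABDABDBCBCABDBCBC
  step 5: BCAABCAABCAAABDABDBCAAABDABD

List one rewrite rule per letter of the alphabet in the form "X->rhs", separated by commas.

  step 4 ⇒ step 5: ABDABDABDBCBCABDBCBC ⇒ BC·A·A·BC·A·A·BC·A·A·A·BD·A·BD·BC·A·A·A·BD·A·BD
    A ↦ BC
    B ↦ A
    C ↦ BD
    D ↦ A

A->BC, B->A, C->BD, D->A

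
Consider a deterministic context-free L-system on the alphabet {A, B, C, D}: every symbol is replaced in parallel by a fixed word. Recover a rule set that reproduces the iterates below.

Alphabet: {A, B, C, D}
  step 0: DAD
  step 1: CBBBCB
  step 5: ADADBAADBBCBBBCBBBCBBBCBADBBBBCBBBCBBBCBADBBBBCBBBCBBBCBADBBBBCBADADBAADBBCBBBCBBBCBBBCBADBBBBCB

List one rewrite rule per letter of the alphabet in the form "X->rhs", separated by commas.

A->BB, B->AD, C->BA, D->CB

  step 0 ⇒ step 1: DAD ⇒ CB·BB·CB
    A ↦ BB
    D ↦ CB
    B ↦ AD  (constrained at step 1)
    C ↦ BA  (constrained at step 1)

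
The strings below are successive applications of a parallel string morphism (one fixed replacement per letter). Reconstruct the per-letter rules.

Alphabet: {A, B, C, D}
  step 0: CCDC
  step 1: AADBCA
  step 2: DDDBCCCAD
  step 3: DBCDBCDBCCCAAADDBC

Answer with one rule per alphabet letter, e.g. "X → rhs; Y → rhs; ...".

  step 2 ⇒ step 3: DDDBCCCAD ⇒ DBC·DBC·DBC·CC·A·A·A·D·DBC
    A ↦ D
    B ↦ CC
    C ↦ A
    D ↦ DBC

A->D, B->CC, C->A, D->DBC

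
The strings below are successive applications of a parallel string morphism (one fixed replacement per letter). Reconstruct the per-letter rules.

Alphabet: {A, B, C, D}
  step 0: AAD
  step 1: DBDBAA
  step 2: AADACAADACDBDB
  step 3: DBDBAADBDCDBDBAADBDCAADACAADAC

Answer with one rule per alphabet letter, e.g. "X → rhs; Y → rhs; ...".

  step 2 ⇒ step 3: AADACAADACDBDB ⇒ DB·DB·AA·DB·DC·DB·DB·AA·DB·DC·AA·DAC·AA·DAC
    A ↦ DB
    B ↦ DAC
    C ↦ DC
    D ↦ AA

A->DB, B->DAC, C->DC, D->AA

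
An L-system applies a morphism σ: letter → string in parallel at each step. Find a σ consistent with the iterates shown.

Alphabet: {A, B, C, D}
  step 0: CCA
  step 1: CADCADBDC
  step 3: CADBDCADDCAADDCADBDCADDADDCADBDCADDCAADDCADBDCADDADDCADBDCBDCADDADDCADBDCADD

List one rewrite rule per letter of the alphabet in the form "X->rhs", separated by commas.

A->BDC, B->CA, C->CAD, D->ADD

  step 0 ⇒ step 1: CCA ⇒ CAD·CAD·BDC
    A ↦ BDC
    C ↦ CAD
    B ↦ CA  (constrained at step 1)
    D ↦ ADD  (constrained at step 1)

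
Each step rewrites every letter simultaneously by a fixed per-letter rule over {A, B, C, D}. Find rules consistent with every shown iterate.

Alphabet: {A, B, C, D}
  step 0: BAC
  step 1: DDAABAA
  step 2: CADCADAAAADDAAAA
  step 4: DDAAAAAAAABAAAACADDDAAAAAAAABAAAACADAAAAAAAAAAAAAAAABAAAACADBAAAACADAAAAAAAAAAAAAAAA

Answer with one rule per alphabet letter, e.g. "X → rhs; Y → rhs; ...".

A->AA, B->DD, C->BAA, D->CAD

  step 1 ⇒ step 2: DDAABAA ⇒ CAD·CAD·AA·AA·DD·AA·AA
    A ↦ AA
    B ↦ DD
    D ↦ CAD
  step 0 ⇒ step 1: BAC ⇒ DD·AA·BAA
    C ↦ BAA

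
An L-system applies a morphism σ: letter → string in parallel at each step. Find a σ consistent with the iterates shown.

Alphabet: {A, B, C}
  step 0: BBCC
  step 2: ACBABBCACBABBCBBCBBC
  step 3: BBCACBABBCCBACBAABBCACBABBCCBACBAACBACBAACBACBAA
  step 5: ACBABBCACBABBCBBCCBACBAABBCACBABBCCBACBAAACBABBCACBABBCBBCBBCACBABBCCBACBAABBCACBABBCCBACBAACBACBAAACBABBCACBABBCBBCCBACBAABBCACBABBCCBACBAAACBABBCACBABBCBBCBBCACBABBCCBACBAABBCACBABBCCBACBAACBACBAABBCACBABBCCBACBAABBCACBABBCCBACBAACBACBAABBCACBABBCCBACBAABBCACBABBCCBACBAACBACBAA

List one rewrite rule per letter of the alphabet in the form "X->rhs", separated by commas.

A->BBC, B->CBA, C->A

  step 2 ⇒ step 3: ACBABBCACBABBCBBCBBC ⇒ BBC·A·CBA·BBC·CBA·CBA·A·BBC·A·CBA·BBC·CBA·CBA·A·CBA·CBA·A·CBA·CBA·A
    A ↦ BBC
    B ↦ CBA
    C ↦ A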